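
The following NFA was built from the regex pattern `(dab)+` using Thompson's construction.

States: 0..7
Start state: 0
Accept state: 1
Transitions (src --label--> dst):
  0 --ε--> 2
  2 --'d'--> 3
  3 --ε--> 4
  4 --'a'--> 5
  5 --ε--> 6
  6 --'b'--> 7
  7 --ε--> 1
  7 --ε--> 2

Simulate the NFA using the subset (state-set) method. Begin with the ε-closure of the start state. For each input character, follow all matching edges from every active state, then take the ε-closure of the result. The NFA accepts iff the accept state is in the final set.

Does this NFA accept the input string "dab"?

start: ε-closure({0}) = {0,2}
'd' @ 1: {3,4}
'a' @ 2: {5,6}
'b' @ 3: {1,2,7}  ✓accept
after full input: {1,2,7}  (accept=1 in)

Answer: ACCEPT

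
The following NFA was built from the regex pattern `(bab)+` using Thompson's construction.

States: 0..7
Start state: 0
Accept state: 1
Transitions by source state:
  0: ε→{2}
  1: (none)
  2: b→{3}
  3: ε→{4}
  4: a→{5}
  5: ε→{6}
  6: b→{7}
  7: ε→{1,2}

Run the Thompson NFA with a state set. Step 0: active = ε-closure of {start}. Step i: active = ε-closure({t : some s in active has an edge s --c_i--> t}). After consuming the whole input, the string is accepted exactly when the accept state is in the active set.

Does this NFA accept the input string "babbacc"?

Answer: REJECT

Trace:
S₀ = ε-closure({0}) = {0,2}
'b' @ 1: {3,4}
'a' @ 2: {5,6}
'b' @ 3: {1,2,7}  [accepting]
'b' @ 4: {3,4}
'a' @ 5: {5,6}
'c' @ 6: {}  — dead — no transitions
rest 'c' ignored (set empty)
final: {}; accept 1 not in set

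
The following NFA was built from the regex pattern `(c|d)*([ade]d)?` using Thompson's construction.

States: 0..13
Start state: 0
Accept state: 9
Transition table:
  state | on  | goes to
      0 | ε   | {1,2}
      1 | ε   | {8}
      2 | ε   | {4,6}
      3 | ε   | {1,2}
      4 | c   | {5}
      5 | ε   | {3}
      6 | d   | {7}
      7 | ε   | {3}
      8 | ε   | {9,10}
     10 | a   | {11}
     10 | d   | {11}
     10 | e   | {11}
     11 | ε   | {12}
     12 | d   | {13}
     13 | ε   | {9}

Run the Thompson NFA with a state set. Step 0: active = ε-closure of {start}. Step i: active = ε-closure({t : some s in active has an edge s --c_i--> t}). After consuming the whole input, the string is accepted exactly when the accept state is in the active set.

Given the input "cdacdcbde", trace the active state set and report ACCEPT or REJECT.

Answer: REJECT

Trace:
start: ε-closure({0}) = {0,1,2,4,6,8,9,10}
'c' @ 1: {1,2,3,4,5,6,8,9,10}  (accept∈set)
'd' @ 2: {1,2,3,4,6,7,8,9,10,11,12}  (accept∈set)
'a' @ 3: {11,12}
'c' @ 4: {}  — dead — no transitions
rest 'dcbde' ignored (set empty)
end set {} — state 9 not in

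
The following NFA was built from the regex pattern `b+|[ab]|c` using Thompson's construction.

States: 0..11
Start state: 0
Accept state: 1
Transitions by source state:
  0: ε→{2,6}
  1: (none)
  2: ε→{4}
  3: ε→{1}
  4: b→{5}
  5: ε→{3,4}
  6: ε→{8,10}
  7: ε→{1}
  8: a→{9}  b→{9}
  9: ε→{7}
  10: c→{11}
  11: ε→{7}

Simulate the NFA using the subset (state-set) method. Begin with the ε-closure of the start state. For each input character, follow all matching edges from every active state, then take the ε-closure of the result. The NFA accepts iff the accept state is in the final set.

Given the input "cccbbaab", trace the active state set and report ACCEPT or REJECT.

Answer: REJECT

Trace:
start: ε-closure({0}) = {0,2,4,6,8,10}
'c' @ 1: {1,7,11}  [accepting]
'c' @ 2: {}  — state set empty
rest 'cbbaab' ignored (set empty)
after full input: {}  (accept=1 not in)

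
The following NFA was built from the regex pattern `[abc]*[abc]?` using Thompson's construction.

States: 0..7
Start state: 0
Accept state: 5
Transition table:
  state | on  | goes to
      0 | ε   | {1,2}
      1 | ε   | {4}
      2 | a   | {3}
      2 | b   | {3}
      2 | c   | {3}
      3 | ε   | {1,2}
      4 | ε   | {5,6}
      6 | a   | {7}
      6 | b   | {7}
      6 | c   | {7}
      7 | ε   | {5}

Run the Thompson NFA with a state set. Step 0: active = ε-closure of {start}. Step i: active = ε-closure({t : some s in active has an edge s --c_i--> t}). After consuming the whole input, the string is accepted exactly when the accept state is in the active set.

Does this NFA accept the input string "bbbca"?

S₀ = ε-closure({0}) = {0,1,2,4,5,6}
'b' @ 1: {1,2,3,4,5,6,7}  ✓accept
'b' @ 2: {1,2,3,4,5,6,7}  ✓accept
'b' @ 3: {1,2,3,4,5,6,7}  ✓accept
'c' @ 4: {1,2,3,4,5,6,7}  ✓accept
'a' @ 5: {1,2,3,4,5,6,7}  ✓accept
end set {1,2,3,4,5,6,7} — state 5 in

Answer: ACCEPT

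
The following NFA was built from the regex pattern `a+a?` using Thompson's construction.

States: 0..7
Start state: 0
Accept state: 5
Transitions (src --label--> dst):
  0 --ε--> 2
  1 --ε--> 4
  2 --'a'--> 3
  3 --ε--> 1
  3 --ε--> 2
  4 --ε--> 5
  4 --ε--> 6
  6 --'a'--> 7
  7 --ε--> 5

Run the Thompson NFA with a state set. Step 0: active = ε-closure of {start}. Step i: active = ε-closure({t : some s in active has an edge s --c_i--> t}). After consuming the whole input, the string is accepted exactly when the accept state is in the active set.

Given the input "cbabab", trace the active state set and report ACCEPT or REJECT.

Answer: REJECT

Derivation:
S₀ = ε-closure({0}) = {0,2}
'c' @ 1: {}  — dead — no transitions
rest 'babab' ignored (set empty)
after full input: {}  (accept=5 not in)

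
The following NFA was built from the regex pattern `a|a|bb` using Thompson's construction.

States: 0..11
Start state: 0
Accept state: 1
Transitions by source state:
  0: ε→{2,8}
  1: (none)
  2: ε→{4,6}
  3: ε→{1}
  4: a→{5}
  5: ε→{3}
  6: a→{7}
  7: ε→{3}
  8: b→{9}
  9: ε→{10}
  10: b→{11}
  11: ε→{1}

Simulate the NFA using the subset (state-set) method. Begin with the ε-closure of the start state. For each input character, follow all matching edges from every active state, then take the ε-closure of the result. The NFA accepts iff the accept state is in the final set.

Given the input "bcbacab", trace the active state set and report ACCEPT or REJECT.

Answer: REJECT

Steps:
initial (ε-close {0}): {0,2,4,6,8}
'b' @ 1: {9,10}
'c' @ 2: {}  — dead — no transitions
rest 'bacab' ignored (set empty)
end set {} — state 1 not in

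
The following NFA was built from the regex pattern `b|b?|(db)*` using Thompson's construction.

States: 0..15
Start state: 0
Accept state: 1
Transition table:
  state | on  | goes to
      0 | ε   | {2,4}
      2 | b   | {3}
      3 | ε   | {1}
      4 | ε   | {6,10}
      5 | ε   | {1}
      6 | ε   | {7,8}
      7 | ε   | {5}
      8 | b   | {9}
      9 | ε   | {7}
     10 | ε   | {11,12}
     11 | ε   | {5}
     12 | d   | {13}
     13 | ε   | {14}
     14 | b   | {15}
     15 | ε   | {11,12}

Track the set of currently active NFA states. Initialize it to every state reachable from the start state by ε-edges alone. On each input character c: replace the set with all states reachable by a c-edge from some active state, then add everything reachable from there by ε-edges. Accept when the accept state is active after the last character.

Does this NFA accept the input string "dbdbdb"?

S₀ = ε-closure({0}) = {0,1,2,4,5,6,7,8,10,11,12}
'd' @ 1: {13,14}
'b' @ 2: {1,5,11,12,15}  (accept∈set)
'd' @ 3: {13,14}
'b' @ 4: {1,5,11,12,15}  (accept∈set)
'd' @ 5: {13,14}
'b' @ 6: {1,5,11,12,15}  (accept∈set)
final: {1,5,11,12,15}; accept 1 in set

Answer: ACCEPT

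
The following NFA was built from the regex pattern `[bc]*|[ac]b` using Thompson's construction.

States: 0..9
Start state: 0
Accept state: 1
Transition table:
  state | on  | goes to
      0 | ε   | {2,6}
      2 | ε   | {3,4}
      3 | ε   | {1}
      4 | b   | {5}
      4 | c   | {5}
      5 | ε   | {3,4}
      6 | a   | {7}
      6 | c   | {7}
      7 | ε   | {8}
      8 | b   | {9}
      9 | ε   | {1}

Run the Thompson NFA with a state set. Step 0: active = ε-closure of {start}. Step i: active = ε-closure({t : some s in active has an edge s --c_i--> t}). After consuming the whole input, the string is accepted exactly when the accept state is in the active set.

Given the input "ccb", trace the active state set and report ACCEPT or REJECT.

Answer: ACCEPT

Trace:
S₀ = ε-closure({0}) = {0,1,2,3,4,6}
'c' @ 1: {1,3,4,5,7,8}  [accepting]
'c' @ 2: {1,3,4,5}  [accepting]
'b' @ 3: {1,3,4,5}  [accepting]
after full input: {1,3,4,5}  (accept=1 in)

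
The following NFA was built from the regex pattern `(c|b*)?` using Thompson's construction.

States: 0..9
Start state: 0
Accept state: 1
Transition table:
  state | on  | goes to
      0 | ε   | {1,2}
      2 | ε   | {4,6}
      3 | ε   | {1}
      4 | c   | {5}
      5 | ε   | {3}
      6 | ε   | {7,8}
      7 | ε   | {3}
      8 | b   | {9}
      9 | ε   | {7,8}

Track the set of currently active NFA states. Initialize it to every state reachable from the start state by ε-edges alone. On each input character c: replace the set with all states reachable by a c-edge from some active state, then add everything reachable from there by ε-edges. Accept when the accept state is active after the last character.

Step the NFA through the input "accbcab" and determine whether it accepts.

Answer: REJECT

Steps:
initial (ε-close {0}): {0,1,2,3,4,6,7,8}
'a' @ 1: {}  — no active states
rest 'ccbcab' ignored (set empty)
end set {} — state 1 not in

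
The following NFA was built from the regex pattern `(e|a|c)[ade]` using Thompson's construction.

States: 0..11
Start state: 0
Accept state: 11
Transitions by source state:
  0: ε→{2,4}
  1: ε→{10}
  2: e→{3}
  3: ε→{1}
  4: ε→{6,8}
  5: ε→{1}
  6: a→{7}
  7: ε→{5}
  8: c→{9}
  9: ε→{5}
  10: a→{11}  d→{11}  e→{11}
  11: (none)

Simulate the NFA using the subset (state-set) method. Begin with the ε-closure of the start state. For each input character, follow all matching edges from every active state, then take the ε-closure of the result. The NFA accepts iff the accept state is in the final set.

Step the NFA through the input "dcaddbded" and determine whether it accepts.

Answer: REJECT

Steps:
initial (ε-close {0}): {0,2,4,6,8}
'd' @ 1: {}  — dead — no transitions
rest 'caddbded' ignored (set empty)
end set {} — state 11 not in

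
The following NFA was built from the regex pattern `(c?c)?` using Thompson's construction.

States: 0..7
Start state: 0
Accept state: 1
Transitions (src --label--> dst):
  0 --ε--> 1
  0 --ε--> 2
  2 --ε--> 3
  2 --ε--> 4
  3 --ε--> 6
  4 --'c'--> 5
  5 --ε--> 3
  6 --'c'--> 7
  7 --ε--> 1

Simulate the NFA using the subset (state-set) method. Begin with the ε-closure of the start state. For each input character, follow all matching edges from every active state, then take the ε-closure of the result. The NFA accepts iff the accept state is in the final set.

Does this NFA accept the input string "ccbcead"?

Answer: REJECT

Derivation:
initial (ε-close {0}): {0,1,2,3,4,6}
'c' @ 1: {1,3,5,6,7}  [accepting]
'c' @ 2: {1,7}  [accepting]
'b' @ 3: {}  — dead — no transitions
rest 'cead' ignored (set empty)
final: {}; accept 1 not in set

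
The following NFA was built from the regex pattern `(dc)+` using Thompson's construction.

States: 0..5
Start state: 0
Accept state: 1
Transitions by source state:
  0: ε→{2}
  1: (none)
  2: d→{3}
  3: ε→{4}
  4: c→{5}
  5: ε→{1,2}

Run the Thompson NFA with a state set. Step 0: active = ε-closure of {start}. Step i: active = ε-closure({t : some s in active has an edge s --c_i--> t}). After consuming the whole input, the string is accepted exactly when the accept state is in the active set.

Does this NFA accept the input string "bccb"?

start: ε-closure({0}) = {0,2}
'b' @ 1: {}  — dead — no transitions
rest 'ccb' ignored (set empty)
after full input: {}  (accept=1 not in)

Answer: REJECT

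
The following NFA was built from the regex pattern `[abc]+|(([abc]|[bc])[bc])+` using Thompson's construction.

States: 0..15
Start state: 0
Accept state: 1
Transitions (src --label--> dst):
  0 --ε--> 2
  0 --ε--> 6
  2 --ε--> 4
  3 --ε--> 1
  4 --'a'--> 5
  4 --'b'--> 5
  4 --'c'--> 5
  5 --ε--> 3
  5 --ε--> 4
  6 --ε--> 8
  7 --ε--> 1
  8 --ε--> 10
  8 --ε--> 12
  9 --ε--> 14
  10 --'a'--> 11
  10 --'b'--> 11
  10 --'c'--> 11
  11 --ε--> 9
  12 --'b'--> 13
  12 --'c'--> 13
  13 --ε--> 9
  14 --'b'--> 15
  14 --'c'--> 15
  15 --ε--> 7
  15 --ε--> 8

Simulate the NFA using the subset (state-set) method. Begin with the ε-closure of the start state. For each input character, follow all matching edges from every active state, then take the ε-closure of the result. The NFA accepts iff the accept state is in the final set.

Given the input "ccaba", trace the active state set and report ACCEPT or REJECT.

Answer: ACCEPT

Steps:
initial (ε-close {0}): {0,2,4,6,8,10,12}
'c' @ 1: {1,3,4,5,9,11,13,14}  ✓accept
'c' @ 2: {1,3,4,5,7,8,10,12,15}  ✓accept
'a' @ 3: {1,3,4,5,9,11,14}  ✓accept
'b' @ 4: {1,3,4,5,7,8,10,12,15}  ✓accept
'a' @ 5: {1,3,4,5,9,11,14}  ✓accept
end set {1,3,4,5,9,11,14} — state 1 in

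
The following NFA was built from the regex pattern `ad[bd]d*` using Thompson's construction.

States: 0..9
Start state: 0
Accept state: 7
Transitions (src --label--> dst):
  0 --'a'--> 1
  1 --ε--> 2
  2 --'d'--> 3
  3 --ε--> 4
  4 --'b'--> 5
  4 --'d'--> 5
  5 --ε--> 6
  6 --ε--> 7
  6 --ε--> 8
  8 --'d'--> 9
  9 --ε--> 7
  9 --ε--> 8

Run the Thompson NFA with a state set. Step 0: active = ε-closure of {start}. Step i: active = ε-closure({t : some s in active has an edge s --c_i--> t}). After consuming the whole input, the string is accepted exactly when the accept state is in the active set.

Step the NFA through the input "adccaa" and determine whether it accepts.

S₀ = ε-closure({0}) = {0}
'a' @ 1: {1,2}
'd' @ 2: {3,4}
'c' @ 3: {}  — dead — no transitions
rest 'caa' ignored (set empty)
after full input: {}  (accept=7 not in)

Answer: REJECT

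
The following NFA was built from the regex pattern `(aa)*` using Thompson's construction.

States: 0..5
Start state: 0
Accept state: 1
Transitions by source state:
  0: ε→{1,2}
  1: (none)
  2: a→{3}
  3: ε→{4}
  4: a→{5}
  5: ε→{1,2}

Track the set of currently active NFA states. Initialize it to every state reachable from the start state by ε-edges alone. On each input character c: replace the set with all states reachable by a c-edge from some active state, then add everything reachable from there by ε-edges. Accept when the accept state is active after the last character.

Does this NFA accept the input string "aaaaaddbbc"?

S₀ = ε-closure({0}) = {0,1,2}
'a' @ 1: {3,4}
'a' @ 2: {1,2,5}  ✓accept
'a' @ 3: {3,4}
'a' @ 4: {1,2,5}  ✓accept
'a' @ 5: {3,4}
'd' @ 6: {}  — no active states
rest 'dbbc' ignored (set empty)
after full input: {}  (accept=1 not in)

Answer: REJECT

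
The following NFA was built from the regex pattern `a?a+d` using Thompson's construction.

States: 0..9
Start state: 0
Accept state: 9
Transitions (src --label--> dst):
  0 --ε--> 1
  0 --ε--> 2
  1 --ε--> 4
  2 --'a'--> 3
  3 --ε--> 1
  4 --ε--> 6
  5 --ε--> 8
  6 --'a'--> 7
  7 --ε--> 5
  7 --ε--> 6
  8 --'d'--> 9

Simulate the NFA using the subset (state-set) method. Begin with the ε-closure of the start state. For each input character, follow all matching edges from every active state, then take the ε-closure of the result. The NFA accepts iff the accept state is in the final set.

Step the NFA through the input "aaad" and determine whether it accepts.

Answer: ACCEPT

Trace:
initial (ε-close {0}): {0,1,2,4,6}
'a' @ 1: {1,3,4,5,6,7,8}
'a' @ 2: {5,6,7,8}
'a' @ 3: {5,6,7,8}
'd' @ 4: {9}  [accepting]
final: {9}; accept 9 in set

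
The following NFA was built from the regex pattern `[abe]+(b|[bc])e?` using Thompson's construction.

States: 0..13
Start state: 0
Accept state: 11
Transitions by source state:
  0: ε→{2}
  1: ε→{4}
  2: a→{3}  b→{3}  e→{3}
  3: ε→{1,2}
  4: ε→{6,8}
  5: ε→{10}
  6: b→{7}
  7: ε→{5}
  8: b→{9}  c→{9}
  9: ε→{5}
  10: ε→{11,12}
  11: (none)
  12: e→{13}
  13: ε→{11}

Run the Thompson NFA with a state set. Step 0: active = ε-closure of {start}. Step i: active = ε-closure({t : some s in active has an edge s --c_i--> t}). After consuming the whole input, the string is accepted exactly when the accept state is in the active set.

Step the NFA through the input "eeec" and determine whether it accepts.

Answer: ACCEPT

Steps:
initial (ε-close {0}): {0,2}
'e' @ 1: {1,2,3,4,6,8}
'e' @ 2: {1,2,3,4,6,8}
'e' @ 3: {1,2,3,4,6,8}
'c' @ 4: {5,9,10,11,12}  [accepting]
after full input: {5,9,10,11,12}  (accept=11 in)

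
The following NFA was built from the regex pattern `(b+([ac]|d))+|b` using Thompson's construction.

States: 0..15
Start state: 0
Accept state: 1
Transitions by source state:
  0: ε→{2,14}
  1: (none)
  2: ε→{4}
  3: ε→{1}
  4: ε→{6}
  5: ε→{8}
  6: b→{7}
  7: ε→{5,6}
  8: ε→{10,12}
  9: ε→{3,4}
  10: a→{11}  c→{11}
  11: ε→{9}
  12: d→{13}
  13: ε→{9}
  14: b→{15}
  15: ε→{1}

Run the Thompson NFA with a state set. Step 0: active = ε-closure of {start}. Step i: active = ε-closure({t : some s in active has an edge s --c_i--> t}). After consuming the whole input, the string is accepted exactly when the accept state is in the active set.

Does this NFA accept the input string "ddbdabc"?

initial (ε-close {0}): {0,2,4,6,14}
'd' @ 1: {}  — no active states
rest 'dbdabc' ignored (set empty)
after full input: {}  (accept=1 not in)

Answer: REJECT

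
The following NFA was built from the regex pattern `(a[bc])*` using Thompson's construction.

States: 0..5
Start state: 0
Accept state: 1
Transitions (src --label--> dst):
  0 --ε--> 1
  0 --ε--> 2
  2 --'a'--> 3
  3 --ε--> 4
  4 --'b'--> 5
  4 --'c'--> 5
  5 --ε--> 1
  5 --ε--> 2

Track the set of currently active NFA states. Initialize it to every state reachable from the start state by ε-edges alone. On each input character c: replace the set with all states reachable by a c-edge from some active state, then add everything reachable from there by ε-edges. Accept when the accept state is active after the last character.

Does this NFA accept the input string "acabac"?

Answer: ACCEPT

Trace:
S₀ = ε-closure({0}) = {0,1,2}
'a' @ 1: {3,4}
'c' @ 2: {1,2,5}  [accepting]
'a' @ 3: {3,4}
'b' @ 4: {1,2,5}  [accepting]
'a' @ 5: {3,4}
'c' @ 6: {1,2,5}  [accepting]
final: {1,2,5}; accept 1 in set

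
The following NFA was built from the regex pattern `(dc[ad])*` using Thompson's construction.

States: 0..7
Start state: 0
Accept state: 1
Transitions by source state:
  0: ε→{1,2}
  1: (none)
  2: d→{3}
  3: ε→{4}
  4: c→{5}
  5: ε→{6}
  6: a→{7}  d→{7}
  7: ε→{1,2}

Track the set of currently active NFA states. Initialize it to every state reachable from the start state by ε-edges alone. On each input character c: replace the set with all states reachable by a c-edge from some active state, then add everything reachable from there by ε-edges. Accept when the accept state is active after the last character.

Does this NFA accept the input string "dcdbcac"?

initial (ε-close {0}): {0,1,2}
'd' @ 1: {3,4}
'c' @ 2: {5,6}
'd' @ 3: {1,2,7}  [accepting]
'b' @ 4: {}  — state set empty
rest 'cac' ignored (set empty)
final: {}; accept 1 not in set

Answer: REJECT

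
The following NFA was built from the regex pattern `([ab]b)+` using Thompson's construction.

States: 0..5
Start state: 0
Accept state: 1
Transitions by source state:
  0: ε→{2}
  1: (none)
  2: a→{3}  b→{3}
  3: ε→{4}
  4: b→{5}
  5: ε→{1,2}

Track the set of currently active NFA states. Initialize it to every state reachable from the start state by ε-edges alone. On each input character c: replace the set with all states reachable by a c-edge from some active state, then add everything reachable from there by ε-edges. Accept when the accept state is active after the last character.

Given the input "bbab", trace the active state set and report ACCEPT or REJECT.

Answer: ACCEPT

Derivation:
initial (ε-close {0}): {0,2}
'b' @ 1: {3,4}
'b' @ 2: {1,2,5}  (accept∈set)
'a' @ 3: {3,4}
'b' @ 4: {1,2,5}  (accept∈set)
end set {1,2,5} — state 1 in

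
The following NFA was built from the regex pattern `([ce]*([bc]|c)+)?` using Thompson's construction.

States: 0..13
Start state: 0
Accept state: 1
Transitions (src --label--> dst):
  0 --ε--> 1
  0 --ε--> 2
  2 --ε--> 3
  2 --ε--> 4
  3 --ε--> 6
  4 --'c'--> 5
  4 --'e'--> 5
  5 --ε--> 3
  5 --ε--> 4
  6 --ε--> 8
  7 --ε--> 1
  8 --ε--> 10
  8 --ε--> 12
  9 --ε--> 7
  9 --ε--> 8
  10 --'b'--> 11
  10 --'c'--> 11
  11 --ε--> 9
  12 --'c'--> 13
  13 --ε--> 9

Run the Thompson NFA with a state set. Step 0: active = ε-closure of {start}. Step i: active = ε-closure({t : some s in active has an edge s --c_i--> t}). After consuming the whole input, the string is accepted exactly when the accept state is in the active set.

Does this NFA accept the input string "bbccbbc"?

Answer: ACCEPT

Derivation:
start: ε-closure({0}) = {0,1,2,3,4,6,8,10,12}
'b' @ 1: {1,7,8,9,10,11,12}  [accepting]
'b' @ 2: {1,7,8,9,10,11,12}  [accepting]
'c' @ 3: {1,7,8,9,10,11,12,13}  [accepting]
'c' @ 4: {1,7,8,9,10,11,12,13}  [accepting]
'b' @ 5: {1,7,8,9,10,11,12}  [accepting]
'b' @ 6: {1,7,8,9,10,11,12}  [accepting]
'c' @ 7: {1,7,8,9,10,11,12,13}  [accepting]
end set {1,7,8,9,10,11,12,13} — state 1 in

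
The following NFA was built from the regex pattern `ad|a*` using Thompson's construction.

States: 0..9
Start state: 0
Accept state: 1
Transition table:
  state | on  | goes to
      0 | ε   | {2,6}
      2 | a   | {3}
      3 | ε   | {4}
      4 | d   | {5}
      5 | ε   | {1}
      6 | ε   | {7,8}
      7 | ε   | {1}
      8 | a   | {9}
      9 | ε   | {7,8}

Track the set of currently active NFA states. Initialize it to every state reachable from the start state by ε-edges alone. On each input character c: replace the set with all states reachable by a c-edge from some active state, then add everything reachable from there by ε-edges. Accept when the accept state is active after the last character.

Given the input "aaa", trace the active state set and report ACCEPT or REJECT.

S₀ = ε-closure({0}) = {0,1,2,6,7,8}
'a' @ 1: {1,3,4,7,8,9}  ✓accept
'a' @ 2: {1,7,8,9}  ✓accept
'a' @ 3: {1,7,8,9}  ✓accept
final: {1,7,8,9}; accept 1 in set

Answer: ACCEPT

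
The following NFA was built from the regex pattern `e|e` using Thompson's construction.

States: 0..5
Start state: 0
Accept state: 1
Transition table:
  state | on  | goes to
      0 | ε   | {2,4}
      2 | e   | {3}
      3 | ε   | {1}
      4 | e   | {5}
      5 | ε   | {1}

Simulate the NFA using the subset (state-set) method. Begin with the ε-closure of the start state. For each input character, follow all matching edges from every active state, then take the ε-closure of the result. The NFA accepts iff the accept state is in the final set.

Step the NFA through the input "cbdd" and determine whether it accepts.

initial (ε-close {0}): {0,2,4}
'c' @ 1: {}  — dead — no transitions
rest 'bdd' ignored (set empty)
final: {}; accept 1 not in set

Answer: REJECT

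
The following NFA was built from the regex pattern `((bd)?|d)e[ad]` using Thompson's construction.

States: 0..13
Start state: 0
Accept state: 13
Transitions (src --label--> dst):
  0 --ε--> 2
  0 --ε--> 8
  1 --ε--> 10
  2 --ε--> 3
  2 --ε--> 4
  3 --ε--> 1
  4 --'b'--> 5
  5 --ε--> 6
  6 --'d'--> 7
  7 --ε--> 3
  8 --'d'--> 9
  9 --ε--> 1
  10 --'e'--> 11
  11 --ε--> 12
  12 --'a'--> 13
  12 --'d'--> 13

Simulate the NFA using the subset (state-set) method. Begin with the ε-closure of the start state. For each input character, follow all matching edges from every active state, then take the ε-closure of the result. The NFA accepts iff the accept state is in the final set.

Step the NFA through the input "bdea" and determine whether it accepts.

Answer: ACCEPT

Trace:
initial (ε-close {0}): {0,1,2,3,4,8,10}
'b' @ 1: {5,6}
'd' @ 2: {1,3,7,10}
'e' @ 3: {11,12}
'a' @ 4: {13}  ✓accept
end set {13} — state 13 in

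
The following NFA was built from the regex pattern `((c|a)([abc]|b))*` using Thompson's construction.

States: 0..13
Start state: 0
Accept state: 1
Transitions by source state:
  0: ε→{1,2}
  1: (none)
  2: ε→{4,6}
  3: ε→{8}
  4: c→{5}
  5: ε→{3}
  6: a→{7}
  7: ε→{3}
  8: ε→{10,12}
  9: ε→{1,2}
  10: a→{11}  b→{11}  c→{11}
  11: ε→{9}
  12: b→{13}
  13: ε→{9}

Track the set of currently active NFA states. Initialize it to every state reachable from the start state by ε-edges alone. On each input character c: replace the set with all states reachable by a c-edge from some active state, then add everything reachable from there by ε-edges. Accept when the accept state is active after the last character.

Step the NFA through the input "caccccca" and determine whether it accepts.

Answer: ACCEPT

Steps:
initial (ε-close {0}): {0,1,2,4,6}
'c' @ 1: {3,5,8,10,12}
'a' @ 2: {1,2,4,6,9,11}  [accepting]
'c' @ 3: {3,5,8,10,12}
'c' @ 4: {1,2,4,6,9,11}  [accepting]
'c' @ 5: {3,5,8,10,12}
'c' @ 6: {1,2,4,6,9,11}  [accepting]
'c' @ 7: {3,5,8,10,12}
'a' @ 8: {1,2,4,6,9,11}  [accepting]
end set {1,2,4,6,9,11} — state 1 in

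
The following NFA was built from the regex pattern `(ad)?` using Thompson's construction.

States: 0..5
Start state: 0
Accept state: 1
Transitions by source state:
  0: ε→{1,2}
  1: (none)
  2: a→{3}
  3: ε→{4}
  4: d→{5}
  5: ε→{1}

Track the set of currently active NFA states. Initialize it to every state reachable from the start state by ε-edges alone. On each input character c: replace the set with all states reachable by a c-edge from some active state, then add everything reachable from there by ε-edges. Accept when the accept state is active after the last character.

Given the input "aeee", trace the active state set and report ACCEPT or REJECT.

Answer: REJECT

Steps:
S₀ = ε-closure({0}) = {0,1,2}
'a' @ 1: {3,4}
'e' @ 2: {}  — dead — no transitions
rest 'ee' ignored (set empty)
final: {}; accept 1 not in set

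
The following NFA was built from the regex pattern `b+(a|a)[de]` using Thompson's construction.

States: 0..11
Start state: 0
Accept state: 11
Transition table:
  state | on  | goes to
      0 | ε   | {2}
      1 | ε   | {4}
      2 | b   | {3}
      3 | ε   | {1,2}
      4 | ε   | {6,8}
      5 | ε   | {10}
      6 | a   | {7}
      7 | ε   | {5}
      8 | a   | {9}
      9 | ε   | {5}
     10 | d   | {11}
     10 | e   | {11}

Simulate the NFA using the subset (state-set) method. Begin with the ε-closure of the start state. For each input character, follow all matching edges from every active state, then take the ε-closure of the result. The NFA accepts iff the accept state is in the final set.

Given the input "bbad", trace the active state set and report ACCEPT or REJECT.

Answer: ACCEPT

Trace:
S₀ = ε-closure({0}) = {0,2}
'b' @ 1: {1,2,3,4,6,8}
'b' @ 2: {1,2,3,4,6,8}
'a' @ 3: {5,7,9,10}
'd' @ 4: {11}  ✓accept
after full input: {11}  (accept=11 in)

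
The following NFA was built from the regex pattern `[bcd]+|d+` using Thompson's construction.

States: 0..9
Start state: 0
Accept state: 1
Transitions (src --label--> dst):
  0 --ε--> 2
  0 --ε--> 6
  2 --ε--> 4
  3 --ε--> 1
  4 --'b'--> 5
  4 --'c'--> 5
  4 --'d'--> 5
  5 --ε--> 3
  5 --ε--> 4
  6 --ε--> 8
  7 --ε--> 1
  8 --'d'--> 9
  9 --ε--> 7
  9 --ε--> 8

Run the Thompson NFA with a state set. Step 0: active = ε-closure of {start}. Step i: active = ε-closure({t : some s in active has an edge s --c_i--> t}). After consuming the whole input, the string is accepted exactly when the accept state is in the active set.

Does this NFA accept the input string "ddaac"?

Answer: REJECT

Steps:
initial (ε-close {0}): {0,2,4,6,8}
'd' @ 1: {1,3,4,5,7,8,9}  (accept∈set)
'd' @ 2: {1,3,4,5,7,8,9}  (accept∈set)
'a' @ 3: {}  — dead — no transitions
rest 'ac' ignored (set empty)
final: {}; accept 1 not in set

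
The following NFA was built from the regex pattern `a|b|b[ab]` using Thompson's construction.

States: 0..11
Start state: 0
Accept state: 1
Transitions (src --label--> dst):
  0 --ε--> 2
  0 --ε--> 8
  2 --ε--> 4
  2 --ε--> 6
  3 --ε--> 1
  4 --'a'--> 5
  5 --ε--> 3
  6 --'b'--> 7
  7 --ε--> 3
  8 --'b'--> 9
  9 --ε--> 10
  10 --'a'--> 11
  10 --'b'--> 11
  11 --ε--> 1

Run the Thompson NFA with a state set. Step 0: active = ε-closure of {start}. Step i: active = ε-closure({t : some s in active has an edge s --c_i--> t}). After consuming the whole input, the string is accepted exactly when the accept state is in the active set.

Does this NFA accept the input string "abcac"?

Answer: REJECT

Trace:
initial (ε-close {0}): {0,2,4,6,8}
'a' @ 1: {1,3,5}  (accept∈set)
'b' @ 2: {}  — state set empty
rest 'cac' ignored (set empty)
after full input: {}  (accept=1 not in)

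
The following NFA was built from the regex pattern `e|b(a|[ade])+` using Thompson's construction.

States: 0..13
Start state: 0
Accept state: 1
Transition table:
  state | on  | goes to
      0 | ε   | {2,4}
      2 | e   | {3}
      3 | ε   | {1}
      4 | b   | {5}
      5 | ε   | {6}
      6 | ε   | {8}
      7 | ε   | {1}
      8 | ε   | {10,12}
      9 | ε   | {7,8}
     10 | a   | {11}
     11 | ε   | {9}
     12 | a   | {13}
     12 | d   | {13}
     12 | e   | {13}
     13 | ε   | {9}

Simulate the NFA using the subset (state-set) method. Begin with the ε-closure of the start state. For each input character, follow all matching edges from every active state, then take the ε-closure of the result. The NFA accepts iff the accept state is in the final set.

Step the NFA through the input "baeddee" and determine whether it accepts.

Answer: ACCEPT

Steps:
S₀ = ε-closure({0}) = {0,2,4}
'b' @ 1: {5,6,8,10,12}
'a' @ 2: {1,7,8,9,10,11,12,13}  ✓accept
'e' @ 3: {1,7,8,9,10,12,13}  ✓accept
'd' @ 4: {1,7,8,9,10,12,13}  ✓accept
'd' @ 5: {1,7,8,9,10,12,13}  ✓accept
'e' @ 6: {1,7,8,9,10,12,13}  ✓accept
'e' @ 7: {1,7,8,9,10,12,13}  ✓accept
final: {1,7,8,9,10,12,13}; accept 1 in set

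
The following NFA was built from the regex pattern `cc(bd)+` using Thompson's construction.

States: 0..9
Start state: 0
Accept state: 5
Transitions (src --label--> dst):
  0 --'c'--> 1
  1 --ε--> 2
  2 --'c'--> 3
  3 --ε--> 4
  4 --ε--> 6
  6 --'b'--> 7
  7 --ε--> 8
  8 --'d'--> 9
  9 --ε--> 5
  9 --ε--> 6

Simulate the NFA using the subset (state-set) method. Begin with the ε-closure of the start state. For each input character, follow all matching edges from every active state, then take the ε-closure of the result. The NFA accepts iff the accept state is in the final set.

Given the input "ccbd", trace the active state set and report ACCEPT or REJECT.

initial (ε-close {0}): {0}
'c' @ 1: {1,2}
'c' @ 2: {3,4,6}
'b' @ 3: {7,8}
'd' @ 4: {5,6,9}  (accept∈set)
final: {5,6,9}; accept 5 in set

Answer: ACCEPT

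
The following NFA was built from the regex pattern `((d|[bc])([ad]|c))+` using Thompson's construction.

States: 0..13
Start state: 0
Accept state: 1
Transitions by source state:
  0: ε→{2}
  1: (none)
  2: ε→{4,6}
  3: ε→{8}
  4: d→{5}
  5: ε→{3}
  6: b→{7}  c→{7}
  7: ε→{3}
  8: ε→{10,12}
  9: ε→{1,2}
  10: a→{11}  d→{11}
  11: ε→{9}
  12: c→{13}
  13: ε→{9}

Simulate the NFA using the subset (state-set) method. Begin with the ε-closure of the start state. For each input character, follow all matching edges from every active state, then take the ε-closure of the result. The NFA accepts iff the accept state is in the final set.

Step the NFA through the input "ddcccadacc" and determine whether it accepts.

S₀ = ε-closure({0}) = {0,2,4,6}
'd' @ 1: {3,5,8,10,12}
'd' @ 2: {1,2,4,6,9,11}  [accepting]
'c' @ 3: {3,7,8,10,12}
'c' @ 4: {1,2,4,6,9,13}  [accepting]
'c' @ 5: {3,7,8,10,12}
'a' @ 6: {1,2,4,6,9,11}  [accepting]
'd' @ 7: {3,5,8,10,12}
'a' @ 8: {1,2,4,6,9,11}  [accepting]
'c' @ 9: {3,7,8,10,12}
'c' @ 10: {1,2,4,6,9,13}  [accepting]
after full input: {1,2,4,6,9,13}  (accept=1 in)

Answer: ACCEPT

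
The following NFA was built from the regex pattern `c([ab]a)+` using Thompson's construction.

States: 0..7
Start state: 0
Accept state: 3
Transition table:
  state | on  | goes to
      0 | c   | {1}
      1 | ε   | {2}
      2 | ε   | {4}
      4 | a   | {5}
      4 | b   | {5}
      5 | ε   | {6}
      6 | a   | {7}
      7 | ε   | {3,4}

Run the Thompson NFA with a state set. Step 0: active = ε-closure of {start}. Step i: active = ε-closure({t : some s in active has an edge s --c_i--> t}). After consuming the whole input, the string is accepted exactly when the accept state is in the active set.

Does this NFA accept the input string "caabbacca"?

Answer: REJECT

Steps:
start: ε-closure({0}) = {0}
'c' @ 1: {1,2,4}
'a' @ 2: {5,6}
'a' @ 3: {3,4,7}  (accept∈set)
'b' @ 4: {5,6}
'b' @ 5: {}  — state set empty
rest 'acca' ignored (set empty)
end set {} — state 3 not in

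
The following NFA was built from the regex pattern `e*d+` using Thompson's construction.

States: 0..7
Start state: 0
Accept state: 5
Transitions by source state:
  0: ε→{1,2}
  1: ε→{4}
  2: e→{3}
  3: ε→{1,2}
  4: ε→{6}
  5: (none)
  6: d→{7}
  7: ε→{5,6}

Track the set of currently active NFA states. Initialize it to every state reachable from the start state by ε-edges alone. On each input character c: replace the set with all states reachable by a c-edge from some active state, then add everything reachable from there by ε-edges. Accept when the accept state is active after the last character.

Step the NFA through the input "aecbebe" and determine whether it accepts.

start: ε-closure({0}) = {0,1,2,4,6}
'a' @ 1: {}  — dead — no transitions
rest 'ecbebe' ignored (set empty)
final: {}; accept 5 not in set

Answer: REJECT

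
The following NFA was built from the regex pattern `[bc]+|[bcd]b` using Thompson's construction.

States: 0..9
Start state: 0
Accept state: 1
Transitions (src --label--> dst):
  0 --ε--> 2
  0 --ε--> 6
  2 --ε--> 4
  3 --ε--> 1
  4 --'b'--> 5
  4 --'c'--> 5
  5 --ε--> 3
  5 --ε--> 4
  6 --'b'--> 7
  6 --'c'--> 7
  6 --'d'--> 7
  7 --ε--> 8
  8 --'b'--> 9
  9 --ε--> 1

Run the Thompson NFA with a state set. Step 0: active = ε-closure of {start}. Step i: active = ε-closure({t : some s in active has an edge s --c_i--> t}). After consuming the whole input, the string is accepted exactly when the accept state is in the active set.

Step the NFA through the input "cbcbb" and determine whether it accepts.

initial (ε-close {0}): {0,2,4,6}
'c' @ 1: {1,3,4,5,7,8}  [accepting]
'b' @ 2: {1,3,4,5,9}  [accepting]
'c' @ 3: {1,3,4,5}  [accepting]
'b' @ 4: {1,3,4,5}  [accepting]
'b' @ 5: {1,3,4,5}  [accepting]
end set {1,3,4,5} — state 1 in

Answer: ACCEPT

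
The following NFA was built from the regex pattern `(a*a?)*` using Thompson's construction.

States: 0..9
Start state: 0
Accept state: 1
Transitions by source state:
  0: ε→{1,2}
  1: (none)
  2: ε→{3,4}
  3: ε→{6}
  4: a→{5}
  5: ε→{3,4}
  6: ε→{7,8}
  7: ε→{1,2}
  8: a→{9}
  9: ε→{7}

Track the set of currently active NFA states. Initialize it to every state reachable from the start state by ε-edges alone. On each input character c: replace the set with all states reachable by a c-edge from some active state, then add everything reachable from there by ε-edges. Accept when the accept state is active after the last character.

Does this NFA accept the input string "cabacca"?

initial (ε-close {0}): {0,1,2,3,4,6,7,8}
'c' @ 1: {}  — state set empty
rest 'abacca' ignored (set empty)
end set {} — state 1 not in

Answer: REJECT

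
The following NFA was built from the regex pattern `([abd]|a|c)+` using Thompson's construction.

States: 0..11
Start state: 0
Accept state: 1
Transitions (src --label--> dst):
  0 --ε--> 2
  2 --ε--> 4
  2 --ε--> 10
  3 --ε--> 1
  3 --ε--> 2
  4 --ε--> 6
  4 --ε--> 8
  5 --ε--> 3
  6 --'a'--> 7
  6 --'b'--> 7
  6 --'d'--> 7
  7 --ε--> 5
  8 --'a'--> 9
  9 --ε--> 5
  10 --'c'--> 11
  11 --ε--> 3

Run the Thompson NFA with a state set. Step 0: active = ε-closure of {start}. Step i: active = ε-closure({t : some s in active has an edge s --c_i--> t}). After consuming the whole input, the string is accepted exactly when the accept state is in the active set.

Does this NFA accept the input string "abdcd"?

Answer: ACCEPT

Trace:
start: ε-closure({0}) = {0,2,4,6,8,10}
'a' @ 1: {1,2,3,4,5,6,7,8,9,10}  [accepting]
'b' @ 2: {1,2,3,4,5,6,7,8,10}  [accepting]
'd' @ 3: {1,2,3,4,5,6,7,8,10}  [accepting]
'c' @ 4: {1,2,3,4,6,8,10,11}  [accepting]
'd' @ 5: {1,2,3,4,5,6,7,8,10}  [accepting]
end set {1,2,3,4,5,6,7,8,10} — state 1 in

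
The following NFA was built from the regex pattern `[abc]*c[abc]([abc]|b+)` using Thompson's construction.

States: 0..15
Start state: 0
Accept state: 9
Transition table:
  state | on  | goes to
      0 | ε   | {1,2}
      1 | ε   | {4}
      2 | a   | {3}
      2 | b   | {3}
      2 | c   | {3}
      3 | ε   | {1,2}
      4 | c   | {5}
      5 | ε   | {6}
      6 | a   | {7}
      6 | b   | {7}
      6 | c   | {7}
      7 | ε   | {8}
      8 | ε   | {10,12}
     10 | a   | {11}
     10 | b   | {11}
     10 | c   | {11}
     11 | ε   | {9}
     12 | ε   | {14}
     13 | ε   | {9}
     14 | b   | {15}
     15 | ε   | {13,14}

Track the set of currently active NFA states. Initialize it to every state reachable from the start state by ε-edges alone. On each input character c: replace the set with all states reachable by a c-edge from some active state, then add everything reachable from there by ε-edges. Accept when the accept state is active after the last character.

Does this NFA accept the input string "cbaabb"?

start: ε-closure({0}) = {0,1,2,4}
'c' @ 1: {1,2,3,4,5,6}
'b' @ 2: {1,2,3,4,7,8,10,12,14}
'a' @ 3: {1,2,3,4,9,11}  [accepting]
'a' @ 4: {1,2,3,4}
'b' @ 5: {1,2,3,4}
'b' @ 6: {1,2,3,4}
end set {1,2,3,4} — state 9 not in

Answer: REJECT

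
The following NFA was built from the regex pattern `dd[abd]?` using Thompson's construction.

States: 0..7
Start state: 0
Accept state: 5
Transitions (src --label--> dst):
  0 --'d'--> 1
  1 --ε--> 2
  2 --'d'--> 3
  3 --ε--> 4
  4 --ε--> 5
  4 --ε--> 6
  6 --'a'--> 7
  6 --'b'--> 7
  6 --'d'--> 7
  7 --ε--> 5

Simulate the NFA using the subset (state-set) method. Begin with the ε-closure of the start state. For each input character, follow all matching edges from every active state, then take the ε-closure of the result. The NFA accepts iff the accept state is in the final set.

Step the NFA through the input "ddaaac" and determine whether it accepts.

Answer: REJECT

Steps:
S₀ = ε-closure({0}) = {0}
'd' @ 1: {1,2}
'd' @ 2: {3,4,5,6}  ✓accept
'a' @ 3: {5,7}  ✓accept
'a' @ 4: {}  — dead — no transitions
rest 'ac' ignored (set empty)
final: {}; accept 5 not in set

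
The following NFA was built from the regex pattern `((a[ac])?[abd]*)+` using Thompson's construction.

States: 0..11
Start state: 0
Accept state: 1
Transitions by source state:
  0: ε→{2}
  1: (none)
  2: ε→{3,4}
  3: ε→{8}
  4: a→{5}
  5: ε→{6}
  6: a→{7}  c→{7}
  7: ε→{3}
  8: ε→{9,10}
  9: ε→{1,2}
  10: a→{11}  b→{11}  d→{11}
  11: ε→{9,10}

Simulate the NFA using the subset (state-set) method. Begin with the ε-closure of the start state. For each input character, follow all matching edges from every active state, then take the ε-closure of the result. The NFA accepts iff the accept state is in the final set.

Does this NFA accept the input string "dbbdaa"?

S₀ = ε-closure({0}) = {0,1,2,3,4,8,9,10}
'd' @ 1: {1,2,3,4,8,9,10,11}  (accept∈set)
'b' @ 2: {1,2,3,4,8,9,10,11}  (accept∈set)
'b' @ 3: {1,2,3,4,8,9,10,11}  (accept∈set)
'd' @ 4: {1,2,3,4,8,9,10,11}  (accept∈set)
'a' @ 5: {1,2,3,4,5,6,8,9,10,11}  (accept∈set)
'a' @ 6: {1,2,3,4,5,6,7,8,9,10,11}  (accept∈set)
final: {1,2,3,4,5,6,7,8,9,10,11}; accept 1 in set

Answer: ACCEPT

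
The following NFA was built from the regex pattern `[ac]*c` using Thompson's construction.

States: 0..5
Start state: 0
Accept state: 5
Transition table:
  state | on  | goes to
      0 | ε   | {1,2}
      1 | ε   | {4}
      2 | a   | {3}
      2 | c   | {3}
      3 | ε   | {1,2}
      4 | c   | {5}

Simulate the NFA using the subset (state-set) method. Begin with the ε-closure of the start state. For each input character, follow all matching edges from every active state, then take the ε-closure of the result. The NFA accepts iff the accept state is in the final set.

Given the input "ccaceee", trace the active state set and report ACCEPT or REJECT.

start: ε-closure({0}) = {0,1,2,4}
'c' @ 1: {1,2,3,4,5}  [accepting]
'c' @ 2: {1,2,3,4,5}  [accepting]
'a' @ 3: {1,2,3,4}
'c' @ 4: {1,2,3,4,5}  [accepting]
'e' @ 5: {}  — state set empty
rest 'ee' ignored (set empty)
final: {}; accept 5 not in set

Answer: REJECT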